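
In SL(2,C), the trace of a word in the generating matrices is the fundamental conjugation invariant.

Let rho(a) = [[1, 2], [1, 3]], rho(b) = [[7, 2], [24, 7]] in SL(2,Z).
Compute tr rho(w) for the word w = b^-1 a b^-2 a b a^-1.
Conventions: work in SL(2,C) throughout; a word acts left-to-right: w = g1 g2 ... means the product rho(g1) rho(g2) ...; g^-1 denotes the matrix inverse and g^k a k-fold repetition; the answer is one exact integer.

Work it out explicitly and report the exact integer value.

rho(b^-1) = [[7, -2], [-24, 7]]
... * rho(a) = [[1, 2], [1, 3]]  ->  [[5, 8], [-17, -27]]
... * rho(b^-1) = [[7, -2], [-24, 7]]  ->  [[-157, 46], [529, -155]]
... * rho(b^-1) = [[7, -2], [-24, 7]]  ->  [[-2203, 636], [7423, -2143]]
... * rho(a) = [[1, 2], [1, 3]]  ->  [[-1567, -2498], [5280, 8417]]
... * rho(b) = [[7, 2], [24, 7]]  ->  [[-70921, -20620], [238968, 69479]]
... * rho(a^-1) = [[3, -2], [-1, 1]]  ->  [[-192143, 121222], [647425, -408457]]
tr = -192143 + -408457 = -600600

-600600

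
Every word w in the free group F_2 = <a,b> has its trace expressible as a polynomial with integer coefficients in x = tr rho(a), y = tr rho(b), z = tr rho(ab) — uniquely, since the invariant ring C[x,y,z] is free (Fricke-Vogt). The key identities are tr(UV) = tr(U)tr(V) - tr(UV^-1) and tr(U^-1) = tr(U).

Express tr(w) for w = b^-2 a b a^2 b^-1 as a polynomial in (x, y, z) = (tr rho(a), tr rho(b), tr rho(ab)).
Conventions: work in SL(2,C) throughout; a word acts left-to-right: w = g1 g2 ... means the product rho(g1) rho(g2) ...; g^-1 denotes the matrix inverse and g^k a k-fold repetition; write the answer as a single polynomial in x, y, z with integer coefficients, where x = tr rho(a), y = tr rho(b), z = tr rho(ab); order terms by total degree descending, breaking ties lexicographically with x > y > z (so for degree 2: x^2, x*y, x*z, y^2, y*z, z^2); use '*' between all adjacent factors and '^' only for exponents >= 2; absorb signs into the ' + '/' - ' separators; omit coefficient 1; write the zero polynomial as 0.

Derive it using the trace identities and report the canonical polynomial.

x^2*y^3*z - x*y^4 - x*y^2*z^2 - 2*x^2*y*z + 3*x*y^2 + x*z^2 + y*z - x

trace(a b a) = trace(a)*trace(b a) - trace(b)  (reduce the a square) = x*z - y
trace(a b a^2) = trace(a)*trace(a b a) - trace(a b)  (reduce the a square) = x^2*z - x*y - z
trace(b a b a) = trace(b a)*trace(b a) - trace(1)  (split on b) = z^2 - 2
trace(b a b) = trace(b)*trace(a b) - trace(a)  (reduce the b square) = y*z - x
trace(a b a^2 b) = trace(a)*trace(b a b a) - trace(b a b)  (reduce the a square) = x*z^2 - y*z - x
trace(b^-1 a b a^2) = trace(a b a^2)*trace(b) - trace(a b a^2 b)  (eliminate b^-1) = x^2*y*z - x*y^2 - x*z^2 + x
trace(a b a^2 b^-2) = trace(b^-1 a b a^2)*trace(b) - trace(b^-1 a b a^2 b)  (eliminate b^-1) = x^2*y^2*z - x*y^3 - x*y*z^2 - x^2*z + 2*x*y + z
trace(b^-2 a b a^2 b^-1) = trace(a b a^2 b^-2)*trace(b) - trace(a b a^2 b^-1)  (eliminate b^-1) = x^2*y^3*z - x*y^4 - x*y^2*z^2 - 2*x^2*y*z + 3*x*y^2 + x*z^2 + y*z - x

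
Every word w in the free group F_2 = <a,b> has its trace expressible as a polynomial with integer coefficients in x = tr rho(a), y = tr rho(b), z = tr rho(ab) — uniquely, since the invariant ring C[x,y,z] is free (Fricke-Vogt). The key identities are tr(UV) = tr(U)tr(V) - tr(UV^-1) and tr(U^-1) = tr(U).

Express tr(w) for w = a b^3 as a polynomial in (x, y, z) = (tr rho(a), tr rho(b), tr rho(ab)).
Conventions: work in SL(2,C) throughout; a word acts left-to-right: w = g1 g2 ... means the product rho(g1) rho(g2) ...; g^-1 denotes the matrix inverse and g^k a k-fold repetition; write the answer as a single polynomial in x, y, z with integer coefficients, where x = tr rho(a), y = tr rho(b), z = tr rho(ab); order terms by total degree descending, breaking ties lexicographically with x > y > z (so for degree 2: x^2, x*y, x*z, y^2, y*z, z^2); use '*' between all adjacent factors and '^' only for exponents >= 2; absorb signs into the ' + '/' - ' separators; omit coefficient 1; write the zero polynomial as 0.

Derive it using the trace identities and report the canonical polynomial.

y^2*z - x*y - z

trace(b a b) = trace(b) trace(a b) - trace(a)  (reduce the b square) = y*z - x
trace(a b^3) = trace(b) trace(b a b) - trace(b a)  (reduce the b square) = y^2*z - x*y - z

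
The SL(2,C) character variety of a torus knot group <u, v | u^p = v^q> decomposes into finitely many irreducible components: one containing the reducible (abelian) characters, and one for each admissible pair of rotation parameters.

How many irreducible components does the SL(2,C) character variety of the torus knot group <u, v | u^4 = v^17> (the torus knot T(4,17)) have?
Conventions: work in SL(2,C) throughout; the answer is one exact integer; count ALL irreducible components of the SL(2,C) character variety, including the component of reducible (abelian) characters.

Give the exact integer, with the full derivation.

25

In the torus knot group T(4,17), u^4 = v^17 is central, so an irreducible representation sends it to +I or -I (Schur).
So on each irreducible component the traces are pinned: tr(u) = 2*cos(pi*alpha/4) with 1 <= alpha <= 3, tr(v) = 2*cos(pi*beta/17) with 1 <= beta <= 16.
Consistency of u^4 = (-1)^alpha I with v^17 = (-1)^beta I forces alpha = beta (mod 2).
Counting: 2 odd alphas x 8 odd betas + 1 even alphas x 8 even betas = 16 + 8 = 24.
That is 24 components of irreducible characters, and with the reducible (abelian) component the total is 25.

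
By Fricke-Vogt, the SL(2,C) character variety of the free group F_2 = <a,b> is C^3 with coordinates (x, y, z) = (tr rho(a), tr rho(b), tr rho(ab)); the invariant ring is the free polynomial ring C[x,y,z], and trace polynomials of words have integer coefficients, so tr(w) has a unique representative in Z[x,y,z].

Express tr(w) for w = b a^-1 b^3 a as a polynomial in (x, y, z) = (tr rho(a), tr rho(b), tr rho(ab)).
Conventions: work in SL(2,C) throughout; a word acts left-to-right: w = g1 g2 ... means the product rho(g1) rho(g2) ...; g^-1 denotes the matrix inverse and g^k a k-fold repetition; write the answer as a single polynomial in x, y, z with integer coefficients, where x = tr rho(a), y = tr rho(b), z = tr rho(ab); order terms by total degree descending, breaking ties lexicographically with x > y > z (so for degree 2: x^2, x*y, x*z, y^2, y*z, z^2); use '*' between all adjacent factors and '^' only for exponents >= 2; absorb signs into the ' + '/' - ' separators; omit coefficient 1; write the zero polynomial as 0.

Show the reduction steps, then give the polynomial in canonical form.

and trace(a b^2) = trace(b) * trace(a b) - trace(a) = y*z - x
trace(a b^3) = trace(b) * trace(a b^2) - trace(a b) = y^2*z - x*y - z
and trace(b^3 a b) = trace(b) * trace(a b^3) - trace(a b^2) = y^3*z - x*y^2 - 2*y*z + x
trace(a b a b) = trace(a b) * trace(a b) - trace(1)   [split at repeated a] = z^2 - 2
next, trace(a b a) = trace(a) * trace(b a) - trace(b) = x*z - y
and trace(a b a b^2) = trace(b) * trace(a b a b) - trace(a b a) = y*z^2 - x*z - y
and trace(b^3 a b a) = trace(b) * trace(a b a b^2) - trace(a b a b) = y^2*z^2 - x*y*z - y^2 - z^2 + 2
trace(b a^-1 b^3 a) = trace(b^3 a b) * trace(a) - trace(b^3 a b a) = x*y^3*z - x^2*y^2 - y^2*z^2 - x*y*z + x^2 + y^2 + z^2 - 2

x*y^3*z - x^2*y^2 - y^2*z^2 - x*y*z + x^2 + y^2 + z^2 - 2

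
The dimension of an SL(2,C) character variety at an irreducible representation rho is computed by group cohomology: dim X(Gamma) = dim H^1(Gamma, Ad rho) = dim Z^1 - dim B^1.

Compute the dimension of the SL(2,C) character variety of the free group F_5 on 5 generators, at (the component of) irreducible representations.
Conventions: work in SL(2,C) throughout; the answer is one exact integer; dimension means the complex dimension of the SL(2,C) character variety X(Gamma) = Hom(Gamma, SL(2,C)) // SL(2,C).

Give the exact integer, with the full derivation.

The free group F_5: 5 generators, no relators.
Z^1(Gamma, Ad rho) = (sl_2)^5: a cocycle is a free choice of one sl_2 vector per generator, so dim Z^1 = 3*5 = 15.
At an irreducible rho the centralizer of the image in sl_2 is 0, so the coboundary map sl_2 -> Z^1 is injective: dim B^1 = 3.
Therefore dim X = 15 - 3 = 12.

12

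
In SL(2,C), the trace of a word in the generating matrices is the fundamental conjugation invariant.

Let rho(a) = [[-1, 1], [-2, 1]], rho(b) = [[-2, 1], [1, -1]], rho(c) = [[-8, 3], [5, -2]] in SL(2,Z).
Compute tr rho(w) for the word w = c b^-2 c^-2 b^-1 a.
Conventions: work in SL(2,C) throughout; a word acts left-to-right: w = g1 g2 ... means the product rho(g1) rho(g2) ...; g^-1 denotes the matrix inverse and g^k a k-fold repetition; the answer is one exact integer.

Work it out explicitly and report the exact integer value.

rho(c) = [[-8, 3], [5, -2]]
... * rho(b^-1) = [[-1, -1], [-1, -2]]  ->  [[5, 2], [-3, -1]]
... * rho(b^-1) = [[-1, -1], [-1, -2]]  ->  [[-7, -9], [4, 5]]
... * rho(c^-1) = [[-2, -3], [-5, -8]]  ->  [[59, 93], [-33, -52]]
... * rho(c^-1) = [[-2, -3], [-5, -8]]  ->  [[-583, -921], [326, 515]]
... * rho(b^-1) = [[-1, -1], [-1, -2]]  ->  [[1504, 2425], [-841, -1356]]
... * rho(a) = [[-1, 1], [-2, 1]]  ->  [[-6354, 3929], [3553, -2197]]
tr = -6354 + -2197 = -8551

-8551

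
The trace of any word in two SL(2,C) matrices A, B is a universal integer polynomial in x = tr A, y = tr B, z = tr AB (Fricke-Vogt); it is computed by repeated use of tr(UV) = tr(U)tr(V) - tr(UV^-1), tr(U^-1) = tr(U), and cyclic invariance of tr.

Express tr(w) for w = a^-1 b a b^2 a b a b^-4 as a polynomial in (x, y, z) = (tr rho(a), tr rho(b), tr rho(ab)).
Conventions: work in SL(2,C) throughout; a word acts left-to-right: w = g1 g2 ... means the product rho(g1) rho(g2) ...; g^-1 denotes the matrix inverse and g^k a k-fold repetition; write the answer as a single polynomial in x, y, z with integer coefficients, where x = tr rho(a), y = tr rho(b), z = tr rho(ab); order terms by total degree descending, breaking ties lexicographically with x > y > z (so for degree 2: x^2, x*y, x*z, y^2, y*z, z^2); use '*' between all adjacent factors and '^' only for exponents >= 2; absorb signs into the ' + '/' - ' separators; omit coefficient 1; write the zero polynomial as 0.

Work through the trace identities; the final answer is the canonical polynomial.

-x*y^5*z^3 + 2*x^2*y^4*z^2 + y^6*z^2 + y^4*z^4 - x^3*y^3*z - x*y^5*z + x*y^3*z^3 - 4*x^2*y^2*z^2 - 6*y^4*z^2 - 2*y^2*z^4 + 2*x^3*y*z + 7*x*y^3*z + 2*x*y*z^3 - x^2*y^2 - y^4 + 7*y^2*z^2 - 8*x*y*z + x^2 + 4*y^2 - 2

and tr(a b a b) = tr(a b) * tr(a b) - tr(1)  (split on a) = z^2 - 2
and tr(a b a) = tr(a) * tr(b a) - tr(b)  (reduce the a square) = x*z - y
tr(b^2 a b a) = tr(b) * tr(a b a b) - tr(a b a)  (reduce the b square) = y*z^2 - x*z - y
tr(b a b) = tr(b) * tr(a b) - tr(a)  (reduce the b square) = y*z - x
next, tr(b^2 a b) = tr(b) * tr(b a b) - tr(b a)  (reduce the b square) = y^2*z - x*y - z
and tr(a b^2 a b a) = tr(a) * tr(b^2 a b a) - tr(b^2 a b)  (reduce the a square) = x*y*z^2 - x^2*z - y^2*z + z
tr(a b a b a b) = tr(a b) * tr(a b a b) - tr(a^-1 b^-1)  (split on a) = z^3 - 3*z
next, tr(a b a b a) = tr(a) * tr(b a b a) - tr(b a b)  (reduce the a square) = x*z^2 - y*z - x
next, tr(a b^2 a b a b) = tr(b) * tr(a b a b a b) - tr(a b a b a)  (reduce the b square) = y*z^3 - x*z^2 - 2*y*z + x
tr(a b^2 a b a b^-1) = tr(a b^2 a b a) * tr(b) - tr(a b^2 a b a b)  (eliminate b^-1) = x*y^2*z^2 - x^2*y*z - y^3*z - y*z^3 + x*z^2 + 3*y*z - x
next, tr(b^2) = tr(b) * tr(b) - tr(1)  (reduce the b square) = y^2 - 2
and tr(a b^2 a) = tr(a) * tr(b^2 a) - tr(b^2)  (reduce the a square) = x*y*z - x^2 - y^2 + 2
and tr(b a b^2 a b) = tr(b) * tr(a b^2 a b) - tr(a b^2 a)  (reduce the b square) = y^2*z^2 - 2*x*y*z + x^2 - 2
tr(a b a b^2 a b a) = tr(a) * tr(b a b^2 a b a) - tr(b a b^2 a b)  (reduce the a square) = x*y*z^3 - x^2*z^2 - y^2*z^2 + 2
tr(a b a b a b a b) = tr(b a b a b a) * tr(b a) - tr(a b a b)  (split on b) = z^4 - 4*z^2 + 2
tr(a b a b a b a) = tr(a) * tr(b a b a b a) - tr(b a b a b)  (reduce the a square) = x*z^3 - y*z^2 - 2*x*z + y
tr(a b a b^2 a b a b) = tr(b) * tr(a b a b a b a b) - tr(a b a b a b a)  (reduce the b square) = y*z^4 - x*z^3 - 3*y*z^2 + 2*x*z + y
tr(b^-1 a b a b^2 a b a) = tr(a b a b^2 a b a) * tr(b) - tr(a b a b^2 a b a b)  (eliminate b^-1) = x*y^2*z^3 - x^2*y*z^2 - y^3*z^2 - y*z^4 + x*z^3 + 3*y*z^2 - 2*x*z + y
and tr(b a b^2 a b a b^-2 a) = tr(b^-1 a b a b^2 a b a) * tr(b) - tr(b^-1 a b a b^2 a b a b)  (eliminate b^-1) = x*y^3*z^3 - x^2*y^2*z^2 - y^4*z^2 - y^2*z^4 + x^2*z^2 + 4*y^2*z^2 - 2*x*y*z + y^2 - 2
tr(a^-1 b a b^2 a b a b^-2) = tr(b a b^2 a b a b^-2) * tr(a) - tr(b a b^2 a b a b^-2 a)  (eliminate a^-1) = -x*y^3*z^3 + 2*x^2*y^2*z^2 + y^4*z^2 + y^2*z^4 - x^3*y*z - x*y^3*z - x*y*z^3 - 4*y^2*z^2 + 5*x*y*z - x^2 - y^2 + 2
tr(b a b^2 a b a b) = tr(b) * tr(a b^2 a b a b) - tr(a b^2 a b a)  (reduce the b square) = y^2*z^3 - 2*x*y*z^2 + x^2*z - y^2*z + x*y - z
tr(a^-1 b a b^2 a b a b) = tr(b a b^2 a b a b) * tr(a) - tr(b a b^2 a b a b a)  (eliminate a^-1) = x*y^2*z^3 - 2*x^2*y*z^2 - y*z^4 + x^3*z - x*y^2*z + x*z^3 + x^2*y + 3*y*z^2 - 3*x*z - y
next, tr(a^-1 b a b^2 a b a b^-1) = tr(a^-1 b a b^2 a b a) * tr(b) - tr(a^-1 b a b^2 a b a b)  (eliminate b^-1) = -x*y^2*z^3 + 2*x^2*y*z^2 + y^3*z^2 + y*z^4 - x^3*z - x*y^2*z - x*z^3 - 3*y*z^2 + 3*x*z - y
and tr(a^-1 b a b^2 a b a b^-3) = tr(a^-1 b a b^2 a b a b^-2) * tr(b) - tr(a^-1 b a b^2 a b a b^-1)  (eliminate b^-1) = -x*y^4*z^3 + 2*x^2*y^3*z^2 + y^5*z^2 + y^3*z^4 - x^3*y^2*z - x*y^4*z - 2*x^2*y*z^2 - 5*y^3*z^2 - y*z^4 + x^3*z + 6*x*y^2*z + x*z^3 - x^2*y - y^3 + 3*y*z^2 - 3*x*z + 3*y
next, tr(a^-1 b a b^2 a b a b^-4) = tr(a^-1 b a b^2 a b a b^-3) * tr(b) - tr(a^-1 b a b^2 a b a b^-2)  (eliminate b^-1) = -x*y^5*z^3 + 2*x^2*y^4*z^2 + y^6*z^2 + y^4*z^4 - x^3*y^3*z - x*y^5*z + x*y^3*z^3 - 4*x^2*y^2*z^2 - 6*y^4*z^2 - 2*y^2*z^4 + 2*x^3*y*z + 7*x*y^3*z + 2*x*y*z^3 - x^2*y^2 - y^4 + 7*y^2*z^2 - 8*x*y*z + x^2 + 4*y^2 - 2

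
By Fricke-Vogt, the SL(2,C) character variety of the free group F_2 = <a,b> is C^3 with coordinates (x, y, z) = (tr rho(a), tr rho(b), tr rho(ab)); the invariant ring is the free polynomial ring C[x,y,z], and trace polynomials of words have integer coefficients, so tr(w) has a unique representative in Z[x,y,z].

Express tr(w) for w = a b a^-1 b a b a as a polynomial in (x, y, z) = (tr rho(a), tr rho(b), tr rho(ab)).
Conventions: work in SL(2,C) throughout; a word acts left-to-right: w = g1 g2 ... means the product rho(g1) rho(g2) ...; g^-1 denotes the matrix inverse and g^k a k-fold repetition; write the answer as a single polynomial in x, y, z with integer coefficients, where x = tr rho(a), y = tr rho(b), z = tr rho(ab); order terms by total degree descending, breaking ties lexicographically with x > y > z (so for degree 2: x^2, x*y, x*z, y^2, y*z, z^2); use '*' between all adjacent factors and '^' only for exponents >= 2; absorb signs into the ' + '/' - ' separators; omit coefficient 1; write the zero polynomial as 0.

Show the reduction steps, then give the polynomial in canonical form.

x^2*y*z^2 - x^3*z - x*y^2*z - x*z^3 + y*z^2 + 3*x*z - y

apply: tr(a b a b) = tr(b a) tr(b a) - tr(1)   [split at repeated b] = z^2 - 2
tr(a b a) = tr(a) tr(b a) - tr(b) = x*z - y
tr(b^2 a b a) = tr(b) tr(a b a b) - tr(a b a) = y*z^2 - x*z - y
tr(b a b) = tr(b) tr(a b) - tr(a) = y*z - x
apply: tr(b^2 a b) = tr(b) tr(b a b) - tr(b a) = y^2*z - x*y - z
tr(b a b a^2 b) = tr(a) tr(b^2 a b a) - tr(b^2 a b) = x*y*z^2 - x^2*z - y^2*z + z
use: tr(b a b a b a) = tr(b a) tr(b a b a) - tr(b^-1 a^-1)   [split at repeated b] = z^3 - 3*z
tr(b a b a^2 b a) = tr(a) tr(b a b a b a) - tr(b a b a b) = x*z^3 - y*z^2 - 2*x*z + y
use: tr(a b a^-1 b a b a) = tr(b a b a^2 b) tr(a) - tr(b a b a^2 b a) = x^2*y*z^2 - x^3*z - x*y^2*z - x*z^3 + y*z^2 + 3*x*z - y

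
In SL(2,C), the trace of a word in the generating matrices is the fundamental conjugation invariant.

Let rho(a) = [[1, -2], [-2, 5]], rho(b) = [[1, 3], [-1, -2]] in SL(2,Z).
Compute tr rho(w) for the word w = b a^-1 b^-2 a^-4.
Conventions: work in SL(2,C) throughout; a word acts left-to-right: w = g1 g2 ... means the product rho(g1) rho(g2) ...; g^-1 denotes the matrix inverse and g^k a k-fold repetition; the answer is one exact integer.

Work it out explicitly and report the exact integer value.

rho(b) = [[1, 3], [-1, -2]]
... * rho(a^-1) = [[5, 2], [2, 1]]  ->  [[11, 5], [-9, -4]]
... * rho(b^-1) = [[-2, -3], [1, 1]]  ->  [[-17, -28], [14, 23]]
... * rho(b^-1) = [[-2, -3], [1, 1]]  ->  [[6, 23], [-5, -19]]
... * rho(a^-1) = [[5, 2], [2, 1]]  ->  [[76, 35], [-63, -29]]
... * rho(a^-1) = [[5, 2], [2, 1]]  ->  [[450, 187], [-373, -155]]
... * rho(a^-1) = [[5, 2], [2, 1]]  ->  [[2624, 1087], [-2175, -901]]
... * rho(a^-1) = [[5, 2], [2, 1]]  ->  [[15294, 6335], [-12677, -5251]]
tr = 15294 + -5251 = 10043

10043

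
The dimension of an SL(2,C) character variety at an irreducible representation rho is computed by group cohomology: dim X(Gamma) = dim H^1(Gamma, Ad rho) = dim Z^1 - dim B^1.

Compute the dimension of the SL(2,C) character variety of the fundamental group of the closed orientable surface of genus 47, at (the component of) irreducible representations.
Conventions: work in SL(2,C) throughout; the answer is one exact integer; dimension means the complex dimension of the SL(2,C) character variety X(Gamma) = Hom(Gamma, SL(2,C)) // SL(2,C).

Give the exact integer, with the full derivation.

276

pi_1 of the closed genus-47 surface has 94 generators bound by the single product-of-commutators relator.
A cocycle assigns one sl_2 vector per generator subject to the relator condition d_2(z) = 0: dim of the unconstrained space is 3*2g = 282.
At an irreducible rho, H^2 = coker(d_2) vanishes (Poincare duality: H^2 is dual to H^0 = invariants = 0), so d_2 is surjective onto sl_2 and dim Z^1 = 282 - 3 = 279.
dim B^1 = 3 (coboundaries, injective at irreducible rho).
Hence dim X = 279 - 3 = 276.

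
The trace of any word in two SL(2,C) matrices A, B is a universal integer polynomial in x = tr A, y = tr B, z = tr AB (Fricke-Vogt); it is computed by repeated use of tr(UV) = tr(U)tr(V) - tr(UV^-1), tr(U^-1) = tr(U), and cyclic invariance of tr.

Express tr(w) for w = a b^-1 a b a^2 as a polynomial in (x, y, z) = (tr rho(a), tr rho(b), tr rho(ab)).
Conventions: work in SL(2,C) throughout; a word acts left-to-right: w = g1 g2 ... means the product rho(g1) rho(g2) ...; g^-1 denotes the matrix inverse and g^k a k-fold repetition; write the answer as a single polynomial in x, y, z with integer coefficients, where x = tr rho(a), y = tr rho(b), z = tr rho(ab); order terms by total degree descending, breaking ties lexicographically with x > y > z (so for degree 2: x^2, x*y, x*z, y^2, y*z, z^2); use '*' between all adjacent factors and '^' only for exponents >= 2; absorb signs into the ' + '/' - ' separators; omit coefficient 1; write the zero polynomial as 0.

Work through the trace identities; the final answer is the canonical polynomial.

trace(a b a) = trace(a) * trace(b a) - trace(b) = x*z - y
apply: trace(a^2 b a) = trace(a) * trace(a b a) - trace(a b) = x^2*z - x*y - z
trace(a b a^3) = trace(a) * trace(a^2 b a) - trace(a^2 b) = x^3*z - x^2*y - 2*x*z + y
trace(b a b a) = trace(b a) * trace(b a) - trace(1) = z^2 - 2
apply: trace(b a b) = trace(b) * trace(a b) - trace(a) = y*z - x
trace(a b a b a) = trace(a) * trace(b a b a) - trace(b a b) = x*z^2 - y*z - x
trace(a b a^3 b) = trace(a) * trace(a b a b a) - trace(a b a b) = x^2*z^2 - x*y*z - x^2 - z^2 + 2
trace(a b^-1 a b a^2) = trace(a b a^3) * trace(b) - trace(a b a^3 b) = x^3*y*z - x^2*y^2 - x^2*z^2 - x*y*z + x^2 + y^2 + z^2 - 2

x^3*y*z - x^2*y^2 - x^2*z^2 - x*y*z + x^2 + y^2 + z^2 - 2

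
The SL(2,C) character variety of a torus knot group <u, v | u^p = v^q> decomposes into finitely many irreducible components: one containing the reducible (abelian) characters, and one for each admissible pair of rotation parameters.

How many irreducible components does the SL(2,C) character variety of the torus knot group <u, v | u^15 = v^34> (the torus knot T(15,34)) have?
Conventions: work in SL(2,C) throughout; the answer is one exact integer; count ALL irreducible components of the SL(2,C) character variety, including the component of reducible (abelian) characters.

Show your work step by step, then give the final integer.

Gamma = < u, v | u^15 = v^34 > (torus knot T(15,34)); the central element u^15 = v^34 acts as +I or -I in any irreducible SL(2,C) representation.
So on each irreducible component the traces are pinned: tr(u) = 2*cos(pi*alpha/15) with 1 <= alpha <= 14, tr(v) = 2*cos(pi*beta/34) with 1 <= beta <= 33.
Consistency of u^15 = (-1)^alpha I with v^34 = (-1)^beta I forces alpha = beta (mod 2).
Counting: 7 odd alphas x 17 odd betas + 7 even alphas x 16 even betas = 119 + 112 = 231.
components with irreducible characters: 231; plus the single component of reducible (abelian) characters: total 232.

232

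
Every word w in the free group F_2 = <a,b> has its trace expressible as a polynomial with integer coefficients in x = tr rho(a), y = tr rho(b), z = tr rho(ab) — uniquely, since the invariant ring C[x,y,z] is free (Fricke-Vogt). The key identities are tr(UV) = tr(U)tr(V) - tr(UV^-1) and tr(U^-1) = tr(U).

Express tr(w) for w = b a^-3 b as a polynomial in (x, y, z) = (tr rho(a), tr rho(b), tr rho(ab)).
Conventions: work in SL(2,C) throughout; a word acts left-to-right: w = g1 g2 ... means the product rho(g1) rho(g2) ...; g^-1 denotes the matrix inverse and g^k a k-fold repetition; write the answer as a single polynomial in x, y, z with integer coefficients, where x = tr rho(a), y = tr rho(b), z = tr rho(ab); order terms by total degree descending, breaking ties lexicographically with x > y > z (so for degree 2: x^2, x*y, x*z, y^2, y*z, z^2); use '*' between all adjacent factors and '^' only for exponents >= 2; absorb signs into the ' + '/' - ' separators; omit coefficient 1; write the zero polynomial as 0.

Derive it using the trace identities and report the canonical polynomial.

tr(b^2) = tr(b)*tr(b) - tr(1)  (reduce the b square) = y^2 - 2
so tr(b^2 a) = tr(b)*tr(a b) - tr(a)  (reduce the b square) = y*z - x
so tr(a^-1 b^2) = tr(b^2)*tr(a) - tr(b^2 a)  (eliminate a^-1) = x*y^2 - y*z - x
so tr(a^-2 b^2) = tr(a^-1 b^2)*tr(a) - tr(a^-1 b^2 a)  (eliminate a^-1) = x^2*y^2 - x*y*z - x^2 - y^2 + 2
tr(b a^-3 b) = tr(a^-2 b^2)*tr(a) - tr(a^-2 b^2 a)  (eliminate a^-1) = x^3*y^2 - x^2*y*z - x^3 - 2*x*y^2 + y*z + 3*x

x^3*y^2 - x^2*y*z - x^3 - 2*x*y^2 + y*z + 3*x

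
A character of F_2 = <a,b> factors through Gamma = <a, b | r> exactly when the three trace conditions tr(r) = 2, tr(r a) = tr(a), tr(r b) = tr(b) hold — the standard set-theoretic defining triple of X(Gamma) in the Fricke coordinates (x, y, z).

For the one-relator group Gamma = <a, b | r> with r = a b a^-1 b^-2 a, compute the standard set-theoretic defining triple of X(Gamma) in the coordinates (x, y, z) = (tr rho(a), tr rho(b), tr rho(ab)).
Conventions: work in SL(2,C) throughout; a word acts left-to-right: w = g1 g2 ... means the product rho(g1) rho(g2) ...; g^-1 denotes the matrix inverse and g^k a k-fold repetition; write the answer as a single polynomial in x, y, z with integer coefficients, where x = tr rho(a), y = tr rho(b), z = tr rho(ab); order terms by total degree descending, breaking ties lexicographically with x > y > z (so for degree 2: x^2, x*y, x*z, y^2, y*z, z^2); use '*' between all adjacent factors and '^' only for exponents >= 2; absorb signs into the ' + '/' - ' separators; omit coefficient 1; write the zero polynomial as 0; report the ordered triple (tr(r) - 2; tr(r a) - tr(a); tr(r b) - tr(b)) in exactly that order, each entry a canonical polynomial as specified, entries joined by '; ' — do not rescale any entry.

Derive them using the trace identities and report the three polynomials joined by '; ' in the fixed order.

-x^2*y^2*z + x^3*y + x*y^3 + x*y*z^2 - 3*x*y - z - 2; -x^3*y^2*z + x^4*y + x^2*y^3 + x^2*y*z^2 + x*y^2*z - 4*x^2*y - y^3 - y*z^2 - x*z - x + 3*y; -x*y^2*z^2 + x^2*y*z + y^3*z + y*z^3 - 4*y*z + x - y

use: tr(a^2) = tr(a) * tr(a) - tr(1) = x^2 - 2
tr(a^2 b) = tr(a) * tr(b a) - tr(b) = x*z - y
use: tr(b^-1 a^2) = tr(a^2) * tr(b) - tr(a^2 b) = x^2*y - x*z - y
tr(a^2 b a) = tr(a) * tr(b a^2) - tr(b a) = x^2*z - x*y - z
tr(b a b a) = tr(a b) * tr(a b) - tr(1)   [split at repeated a] = z^2 - 2
tr(b a b) = tr(b) * tr(a b) - tr(a) = y*z - x
apply: tr(a^2 b a b) = tr(a) * tr(b a b a) - tr(b a b) = x*z^2 - y*z - x
tr(a^2 b a b^-1) = tr(a^2 b a) * tr(b) - tr(a^2 b a b) = x^2*y*z - x*y^2 - x*z^2 + x
apply: tr(b^-2 a^2 b a) = tr(a^2 b a b^-1) * tr(b) - tr(a^2 b a) = x^2*y^2*z - x*y^3 - x*y*z^2 - x^2*z + 2*x*y + z
tr(a b a^-1 b^-2 a) = tr(b^-2 a^2 b) * tr(a) - tr(b^-2 a^2 b a) = -x^2*y^2*z + x^3*y + x*y^3 + x*y*z^2 - 3*x*y - z
apply: tr(a^3) = tr(a) * tr(a^2) - tr(a) = x^3 - 3*x
apply: tr(b^-1 a^3) = tr(a^3) * tr(b) - tr(a^3 b) = x^3*y - x^2*z - 2*x*y + z
tr(a^3 b a) = tr(a) * tr(a b a^2) - tr(a b a) = x^3*z - x^2*y - 2*x*z + y
tr(a^3 b a b) = tr(a) * tr(b a b a^2) - tr(b a b a) = x^2*z^2 - x*y*z - x^2 - z^2 + 2
tr(a^3 b a b^-1) = tr(a^3 b a) * tr(b) - tr(a^3 b a b) = x^3*y*z - x^2*y^2 - x^2*z^2 - x*y*z + x^2 + y^2 + z^2 - 2
use: tr(b^-2 a^3 b a) = tr(a^3 b a b^-1) * tr(b) - tr(a^3 b a) = x^3*y^2*z - x^2*y^3 - x^2*y*z^2 - x^3*z - x*y^2*z + 2*x^2*y + y^3 + y*z^2 + 2*x*z - 3*y
apply: tr(a b a^-1 b^-2 a^2) = tr(b^-2 a^3 b) * tr(a) - tr(b^-2 a^3 b a) = -x^3*y^2*z + x^4*y + x^2*y^3 + x^2*y*z^2 + x*y^2*z - 4*x^2*y - y^3 - y*z^2 - x*z + 3*y
tr(a b a b a b) = tr(b a) * tr(b a b a) - tr(b^-1 a^-1)  (split on b) = z^3 - 3*z
tr(b^-1 a b a b a) = tr(a b a b a) * tr(b) - tr(a b a b a b)  (eliminate b^-1) = x*y*z^2 - y^2*z - z^3 - x*y + 3*z
apply: tr(a b a b a^-1 b^-1) = tr(b^-1 a b a b) * tr(a) - tr(b^-1 a b a b a)  (eliminate a^-1) = -x*y*z^2 + x^2*z + y^2*z + z^3 - 3*z
use: tr(a b a^-1 b^-2 a b) = tr(a b a b a^-1 b^-1) * tr(b) - tr(a b a b a^-1)  (eliminate b^-1) = -x*y^2*z^2 + x^2*y*z + y^3*z + y*z^3 - 4*y*z + x
assemble the triple (tr(r) - 2; tr(r a) - x; tr(r b) - y)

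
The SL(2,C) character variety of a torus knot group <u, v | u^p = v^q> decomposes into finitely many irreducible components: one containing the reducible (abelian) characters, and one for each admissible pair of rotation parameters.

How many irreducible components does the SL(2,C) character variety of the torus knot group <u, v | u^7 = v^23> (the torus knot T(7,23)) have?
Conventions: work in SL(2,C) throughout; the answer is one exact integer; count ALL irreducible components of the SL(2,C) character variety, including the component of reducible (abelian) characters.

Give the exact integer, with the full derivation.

In the torus knot group T(7,23), u^7 = v^23 is central, so an irreducible representation sends it to +I or -I (Schur).
This locks tr(u) to 2*cos(pi*alpha/7), alpha in 1..6, and tr(v) to 2*cos(pi*beta/23), beta in 1..22, on each component of irreducible characters.
Consistency of u^7 = (-1)^alpha I with v^23 = (-1)^beta I forces alpha = beta (mod 2).
Enumerate parity-matched pairs: 3*11 odd-odd plus 3*11 even-even gives 66.
Total: 66 irreducible-character components + 1 reducible (abelian) component = 67.

67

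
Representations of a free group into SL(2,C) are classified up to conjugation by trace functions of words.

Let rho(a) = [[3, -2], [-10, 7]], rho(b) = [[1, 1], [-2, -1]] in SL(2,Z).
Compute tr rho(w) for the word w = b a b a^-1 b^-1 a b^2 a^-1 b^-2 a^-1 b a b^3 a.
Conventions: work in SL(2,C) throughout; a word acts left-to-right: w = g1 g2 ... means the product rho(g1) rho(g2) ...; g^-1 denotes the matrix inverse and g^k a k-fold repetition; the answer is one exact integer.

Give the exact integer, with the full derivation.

-194050

rho(b) = [[1, 1], [-2, -1]]
... * rho(a) = [[3, -2], [-10, 7]]  ->  [[-7, 5], [4, -3]]
... * rho(b) = [[1, 1], [-2, -1]]  ->  [[-17, -12], [10, 7]]
... * rho(a^-1) = [[7, 2], [10, 3]]  ->  [[-239, -70], [140, 41]]
... * rho(b^-1) = [[-1, -1], [2, 1]]  ->  [[99, 169], [-58, -99]]
... * rho(a) = [[3, -2], [-10, 7]]  ->  [[-1393, 985], [816, -577]]
... * rho(b) = [[1, 1], [-2, -1]]  ->  [[-3363, -2378], [1970, 1393]]
... * rho(b) = [[1, 1], [-2, -1]]  ->  [[1393, -985], [-816, 577]]
... * rho(a^-1) = [[7, 2], [10, 3]]  ->  [[-99, -169], [58, 99]]
... * rho(b^-1) = [[-1, -1], [2, 1]]  ->  [[-239, -70], [140, 41]]
... * rho(b^-1) = [[-1, -1], [2, 1]]  ->  [[99, 169], [-58, -99]]
... * rho(a^-1) = [[7, 2], [10, 3]]  ->  [[2383, 705], [-1396, -413]]
... * rho(b) = [[1, 1], [-2, -1]]  ->  [[973, 1678], [-570, -983]]
... * rho(a) = [[3, -2], [-10, 7]]  ->  [[-13861, 9800], [8120, -5741]]
... * rho(b) = [[1, 1], [-2, -1]]  ->  [[-33461, -23661], [19602, 13861]]
... * rho(b) = [[1, 1], [-2, -1]]  ->  [[13861, -9800], [-8120, 5741]]
... * rho(b) = [[1, 1], [-2, -1]]  ->  [[33461, 23661], [-19602, -13861]]
... * rho(a) = [[3, -2], [-10, 7]]  ->  [[-136227, 98705], [79804, -57823]]
tr = -136227 + -57823 = -194050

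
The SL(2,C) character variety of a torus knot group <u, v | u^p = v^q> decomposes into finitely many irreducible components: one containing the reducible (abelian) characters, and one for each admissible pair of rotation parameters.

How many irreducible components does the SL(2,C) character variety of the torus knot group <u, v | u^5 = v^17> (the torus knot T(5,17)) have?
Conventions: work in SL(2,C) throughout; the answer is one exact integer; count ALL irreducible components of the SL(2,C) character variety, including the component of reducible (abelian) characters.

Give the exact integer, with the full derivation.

33

Gamma = < u, v | u^5 = v^17 > (torus knot T(5,17)); the central element u^5 = v^17 acts as +I or -I in any irreducible SL(2,C) representation.
On an irreducible component, tr(u) is locked at 2*cos(pi*alpha/5) for some alpha in 1..4, and tr(v) at 2*cos(pi*beta/17) for some beta in 1..16.
u^5 = (-1)^alpha I and v^17 = (-1)^beta I must agree, so alpha and beta have equal parity.
Counting: 2 odd alphas x 8 odd betas + 2 even alphas x 8 even betas = 16 + 16 = 32.
Total: 32 irreducible-character components + 1 reducible (abelian) component = 33.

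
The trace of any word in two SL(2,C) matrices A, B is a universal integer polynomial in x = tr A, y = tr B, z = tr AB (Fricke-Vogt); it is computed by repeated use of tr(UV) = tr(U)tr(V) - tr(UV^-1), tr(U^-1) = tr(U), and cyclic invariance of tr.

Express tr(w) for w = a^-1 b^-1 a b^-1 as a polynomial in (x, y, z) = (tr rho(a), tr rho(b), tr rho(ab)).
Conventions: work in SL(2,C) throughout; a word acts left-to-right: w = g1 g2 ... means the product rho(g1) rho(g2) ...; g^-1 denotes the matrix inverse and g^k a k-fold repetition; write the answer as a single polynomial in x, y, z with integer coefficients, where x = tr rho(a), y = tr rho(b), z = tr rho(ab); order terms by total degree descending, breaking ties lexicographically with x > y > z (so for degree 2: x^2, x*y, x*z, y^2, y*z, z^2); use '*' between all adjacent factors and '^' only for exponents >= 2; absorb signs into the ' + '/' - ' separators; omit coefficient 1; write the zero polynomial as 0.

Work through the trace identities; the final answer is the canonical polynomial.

x*y*z - x^2 - z^2 + 2

tr(b^-1) = tr(b) = y
next, tr(a b a) = tr(a) tr(b a) - tr(b) = x*z - y
tr(a b a b) = tr(b a) tr(b a) - tr(1)   [split at repeated b] = z^2 - 2
and tr(b^-1 a b a) = tr(a b a) tr(b) - tr(a b a b) = x*y*z - y^2 - z^2 + 2
tr(a^-1 b^-1 a b) = tr(b^-1 a b) tr(a) - tr(b^-1 a b a) = -x*y*z + x^2 + y^2 + z^2 - 2
next, tr(a^-1 b^-1 a b^-1) = tr(a^-1 b^-1 a) tr(b) - tr(a^-1 b^-1 a b) = x*y*z - x^2 - z^2 + 2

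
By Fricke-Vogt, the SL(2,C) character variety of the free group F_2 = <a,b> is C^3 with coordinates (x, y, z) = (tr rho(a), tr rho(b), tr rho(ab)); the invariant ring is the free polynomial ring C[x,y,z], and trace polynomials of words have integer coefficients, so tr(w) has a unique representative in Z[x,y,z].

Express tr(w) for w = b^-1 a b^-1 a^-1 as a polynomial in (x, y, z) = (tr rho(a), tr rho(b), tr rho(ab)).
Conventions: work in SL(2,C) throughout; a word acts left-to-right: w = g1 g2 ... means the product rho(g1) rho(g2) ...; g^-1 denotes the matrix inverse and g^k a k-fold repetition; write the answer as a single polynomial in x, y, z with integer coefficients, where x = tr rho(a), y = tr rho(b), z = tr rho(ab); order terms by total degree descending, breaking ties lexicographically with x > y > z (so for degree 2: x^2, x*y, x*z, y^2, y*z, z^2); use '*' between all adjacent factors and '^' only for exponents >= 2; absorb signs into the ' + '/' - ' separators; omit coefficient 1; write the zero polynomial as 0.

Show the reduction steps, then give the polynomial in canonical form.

x*y*z - x^2 - z^2 + 2

tr(b^-1 a) = tr(a) tr(b) - tr(a b) = x*y - z
tr(b^-1 a b^-1) = tr(b^-1 a) tr(b) - tr(b^-1 a b) = x*y^2 - y*z - x
tr(a^2) = tr(a) tr(a) - tr(1) = x^2 - 2
tr(a^2 b) = tr(a) tr(b a) - tr(b) = x*z - y
tr(a b^-1 a) = tr(a^2) tr(b) - tr(a^2 b) = x^2*y - x*z - y
tr(a b a b) = tr(b a) tr(b a) - tr(1) = z^2 - 2
tr(a b^-1 a b) = tr(a b a) tr(b) - tr(a b a b) = x*y*z - y^2 - z^2 + 2
tr(b^-1 a b^-1 a) = tr(a b^-1 a) tr(b) - tr(a b^-1 a b) = x^2*y^2 - 2*x*y*z + z^2 - 2
tr(b^-1 a b^-1 a^-1) = tr(b^-1 a b^-1) tr(a) - tr(b^-1 a b^-1 a) = x*y*z - x^2 - z^2 + 2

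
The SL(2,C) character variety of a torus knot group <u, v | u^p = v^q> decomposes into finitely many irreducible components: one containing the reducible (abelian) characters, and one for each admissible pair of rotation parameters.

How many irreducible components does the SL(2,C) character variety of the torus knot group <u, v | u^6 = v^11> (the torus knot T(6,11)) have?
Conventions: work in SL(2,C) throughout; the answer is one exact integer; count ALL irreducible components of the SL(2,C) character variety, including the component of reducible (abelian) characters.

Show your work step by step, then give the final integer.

26

Gamma = < u, v | u^6 = v^11 > (torus knot T(6,11)); the central element u^6 = v^11 acts as +I or -I in any irreducible SL(2,C) representation.
So on each irreducible component the traces are pinned: tr(u) = 2*cos(pi*alpha/6) with 1 <= alpha <= 5, tr(v) = 2*cos(pi*beta/11) with 1 <= beta <= 10.
The two central values (-1)^alpha I and (-1)^beta I must be the same matrix, so alpha and beta share a parity.
Counting: 3 odd alphas x 5 odd betas + 2 even alphas x 5 even betas = 15 + 10 = 25.
Total: 25 irreducible-character components + 1 reducible (abelian) component = 26.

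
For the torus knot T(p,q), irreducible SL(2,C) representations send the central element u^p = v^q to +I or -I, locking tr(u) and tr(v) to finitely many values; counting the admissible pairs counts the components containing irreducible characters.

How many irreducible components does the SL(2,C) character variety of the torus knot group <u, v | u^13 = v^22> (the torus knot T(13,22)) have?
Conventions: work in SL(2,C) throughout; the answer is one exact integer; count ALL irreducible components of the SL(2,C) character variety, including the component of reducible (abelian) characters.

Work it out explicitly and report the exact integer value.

For T(13,22): irreducibility forces the central element u^13 = v^22 to one of +I, -I.
This locks tr(u) to 2*cos(pi*alpha/13), alpha in 1..12, and tr(v) to 2*cos(pi*beta/22), beta in 1..21, on each component of irreducible characters.
u^13 = (-1)^alpha I and v^22 = (-1)^beta I must agree, so alpha and beta have equal parity.
count pairs: odd alpha (6 choices) x odd beta (11), plus even alpha (6) x even beta (10): 6*11 + 6*10 = 126.
components with irreducible characters: 126; plus the single component of reducible (abelian) characters: total 127.

127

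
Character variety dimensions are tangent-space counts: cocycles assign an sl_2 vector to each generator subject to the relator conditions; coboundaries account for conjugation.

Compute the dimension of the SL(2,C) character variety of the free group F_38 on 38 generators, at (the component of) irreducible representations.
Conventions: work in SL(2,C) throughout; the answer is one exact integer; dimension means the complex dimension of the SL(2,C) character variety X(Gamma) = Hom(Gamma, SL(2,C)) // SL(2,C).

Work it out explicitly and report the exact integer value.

111

The free group F_38: 38 generators, no relators.
Z^1(Gamma, Ad rho) = (sl_2)^38: a cocycle is a free choice of one sl_2 vector per generator, so dim Z^1 = 3*38 = 114.
At an irreducible rho the centralizer of the image in sl_2 is 0, so the coboundary map sl_2 -> Z^1 is injective: dim B^1 = 3.
dim X = dim H^1 = dim Z^1 - dim B^1 = 114 - 3 = 111.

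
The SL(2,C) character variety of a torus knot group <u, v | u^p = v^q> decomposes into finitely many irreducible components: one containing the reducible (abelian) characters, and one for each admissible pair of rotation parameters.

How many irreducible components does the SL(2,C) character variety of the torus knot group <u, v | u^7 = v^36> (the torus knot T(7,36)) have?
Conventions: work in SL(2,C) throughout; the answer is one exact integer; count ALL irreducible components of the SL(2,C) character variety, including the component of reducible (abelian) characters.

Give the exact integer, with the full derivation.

For T(7,36): irreducibility forces the central element u^7 = v^36 to one of +I, -I.
On an irreducible component, tr(u) is locked at 2*cos(pi*alpha/7) for some alpha in 1..6, and tr(v) at 2*cos(pi*beta/36) for some beta in 1..35.
u^7 = (-1)^alpha I and v^36 = (-1)^beta I must agree, so alpha and beta have equal parity.
count pairs: odd alpha (3 choices) x odd beta (18), plus even alpha (3) x even beta (17): 3*18 + 3*17 = 105.
components with irreducible characters: 105; plus the single component of reducible (abelian) characters: total 106.

106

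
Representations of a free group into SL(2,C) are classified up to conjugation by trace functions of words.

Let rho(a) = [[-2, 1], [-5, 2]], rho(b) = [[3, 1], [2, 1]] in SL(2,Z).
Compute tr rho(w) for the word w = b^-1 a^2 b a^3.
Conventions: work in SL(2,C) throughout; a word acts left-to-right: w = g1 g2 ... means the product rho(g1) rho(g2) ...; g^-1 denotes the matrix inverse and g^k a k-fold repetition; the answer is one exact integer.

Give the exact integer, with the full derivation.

0

rho(b^-1) = [[1, -1], [-2, 3]]
... * rho(a) = [[-2, 1], [-5, 2]]  ->  [[3, -1], [-11, 4]]
... * rho(a) = [[-2, 1], [-5, 2]]  ->  [[-1, 1], [2, -3]]
... * rho(b) = [[3, 1], [2, 1]]  ->  [[-1, 0], [0, -1]]
... * rho(a) = [[-2, 1], [-5, 2]]  ->  [[2, -1], [5, -2]]
... * rho(a) = [[-2, 1], [-5, 2]]  ->  [[1, 0], [0, 1]]
... * rho(a) = [[-2, 1], [-5, 2]]  ->  [[-2, 1], [-5, 2]]
tr = -2 + 2 = 0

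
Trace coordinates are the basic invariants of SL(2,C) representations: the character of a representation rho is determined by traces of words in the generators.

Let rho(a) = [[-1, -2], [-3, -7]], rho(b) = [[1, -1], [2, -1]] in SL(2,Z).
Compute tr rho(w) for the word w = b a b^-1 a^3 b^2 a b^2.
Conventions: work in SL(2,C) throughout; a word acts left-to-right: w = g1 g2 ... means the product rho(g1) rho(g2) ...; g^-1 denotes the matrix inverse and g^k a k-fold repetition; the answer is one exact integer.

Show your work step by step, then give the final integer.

11912

rho(b) = [[1, -1], [2, -1]]
... * rho(a) = [[-1, -2], [-3, -7]]  ->  [[2, 5], [1, 3]]
... * rho(b^-1) = [[-1, 1], [-2, 1]]  ->  [[-12, 7], [-7, 4]]
... * rho(a) = [[-1, -2], [-3, -7]]  ->  [[-9, -25], [-5, -14]]
... * rho(a) = [[-1, -2], [-3, -7]]  ->  [[84, 193], [47, 108]]
... * rho(a) = [[-1, -2], [-3, -7]]  ->  [[-663, -1519], [-371, -850]]
... * rho(b) = [[1, -1], [2, -1]]  ->  [[-3701, 2182], [-2071, 1221]]
... * rho(b) = [[1, -1], [2, -1]]  ->  [[663, 1519], [371, 850]]
... * rho(a) = [[-1, -2], [-3, -7]]  ->  [[-5220, -11959], [-2921, -6692]]
... * rho(b) = [[1, -1], [2, -1]]  ->  [[-29138, 17179], [-16305, 9613]]
... * rho(b) = [[1, -1], [2, -1]]  ->  [[5220, 11959], [2921, 6692]]
tr = 5220 + 6692 = 11912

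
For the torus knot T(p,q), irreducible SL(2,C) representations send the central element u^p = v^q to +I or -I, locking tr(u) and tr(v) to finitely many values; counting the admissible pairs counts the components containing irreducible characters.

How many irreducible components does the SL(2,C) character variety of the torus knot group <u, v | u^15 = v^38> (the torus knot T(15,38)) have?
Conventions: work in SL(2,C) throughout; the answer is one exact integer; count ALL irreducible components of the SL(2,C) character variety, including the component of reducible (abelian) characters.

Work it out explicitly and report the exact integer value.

260

In the torus knot group T(15,38), u^15 = v^38 is central, so an irreducible representation sends it to +I or -I (Schur).
This locks tr(u) to 2*cos(pi*alpha/15), alpha in 1..14, and tr(v) to 2*cos(pi*beta/38), beta in 1..37, on each component of irreducible characters.
Consistency of u^15 = (-1)^alpha I with v^38 = (-1)^beta I forces alpha = beta (mod 2).
Enumerate parity-matched pairs: 7*19 odd-odd plus 7*18 even-even gives 259.
components with irreducible characters: 259; plus the single component of reducible (abelian) characters: total 260.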